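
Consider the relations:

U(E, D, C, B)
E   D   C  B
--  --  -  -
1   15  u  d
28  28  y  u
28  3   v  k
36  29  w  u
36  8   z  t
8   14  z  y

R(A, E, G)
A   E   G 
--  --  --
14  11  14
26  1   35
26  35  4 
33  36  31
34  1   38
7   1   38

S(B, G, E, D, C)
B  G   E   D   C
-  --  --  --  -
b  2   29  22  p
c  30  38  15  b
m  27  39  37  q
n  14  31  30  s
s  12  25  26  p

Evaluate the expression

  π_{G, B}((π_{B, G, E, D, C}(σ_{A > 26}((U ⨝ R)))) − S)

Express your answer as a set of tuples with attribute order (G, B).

Joining U and R on E yields {(1, 15, u, d, 26, 35), (1, 15, u, d, 34, 38), (1, 15, u, d, 7, 38), (36, 29, w, u, 33, 31), (36, 8, z, t, 33, 31)}.
σ[A > 26]: keep tuples satisfying A > 26 → {(1, 15, u, d, 34, 38), (36, 29, w, u, 33, 31), (36, 8, z, t, 33, 31)}
Keep only column(s) B, G, E, D, C: {(d, 38, 1, 15, u), (t, 31, 36, 8, z), (u, 31, 36, 29, w)}
Taking the difference: {(d, 38, 1, 15, u), (t, 31, 36, 8, z), (u, 31, 36, 29, w)}
Keep only column(s) G, B: {(31, t), (31, u), (38, d)}

{(31, t), (31, u), (38, d)}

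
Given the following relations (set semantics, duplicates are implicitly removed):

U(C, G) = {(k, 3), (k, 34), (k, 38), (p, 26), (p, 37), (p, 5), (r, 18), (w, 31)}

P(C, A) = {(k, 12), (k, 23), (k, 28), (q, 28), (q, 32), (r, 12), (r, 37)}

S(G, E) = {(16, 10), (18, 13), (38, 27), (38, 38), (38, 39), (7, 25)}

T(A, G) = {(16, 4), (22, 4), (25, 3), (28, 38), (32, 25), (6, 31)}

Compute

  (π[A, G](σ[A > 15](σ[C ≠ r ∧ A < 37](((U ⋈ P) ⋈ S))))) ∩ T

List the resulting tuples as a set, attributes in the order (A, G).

U ⋈ P (natural join on C): {(k, 3, 12), (k, 3, 23), (k, 3, 28), (k, 34, 12), (k, 34, 23), (k, 34, 28), (k, 38, 12), (k, 38, 23), (k, 38, 28), (r, 18, 12), (r, 18, 37)}
(U ⋈ P) ⋈ S (natural join on G): {(k, 38, 12, 27), (k, 38, 12, 38), (k, 38, 12, 39), (k, 38, 23, 27), (k, 38, 23, 38), (k, 38, 23, 39), (k, 38, 28, 27), (k, 38, 28, 38), (k, 38, 28, 39), (r, 18, 12, 13), (r, 18, 37, 13)}
σ[C ≠ r ∧ A < 37]: keep tuples satisfying C ≠ r ∧ A < 37 → {(k, 38, 12, 27), (k, 38, 12, 38), (k, 38, 12, 39), (k, 38, 23, 27), (k, 38, 23, 38), (k, 38, 23, 39), (k, 38, 28, 27), (k, 38, 28, 38), (k, 38, 28, 39)}
σ[A > 15]: keep tuples satisfying A > 15 → {(k, 38, 23, 27), (k, 38, 23, 38), (k, 38, 23, 39), (k, 38, 28, 27), (k, 38, 28, 38), (k, 38, 28, 39)}
Projecting to A, G (4 duplicate(s) eliminated): {(23, 38), (28, 38)}
Taking the intersection: {(28, 38)}

{(28, 38)}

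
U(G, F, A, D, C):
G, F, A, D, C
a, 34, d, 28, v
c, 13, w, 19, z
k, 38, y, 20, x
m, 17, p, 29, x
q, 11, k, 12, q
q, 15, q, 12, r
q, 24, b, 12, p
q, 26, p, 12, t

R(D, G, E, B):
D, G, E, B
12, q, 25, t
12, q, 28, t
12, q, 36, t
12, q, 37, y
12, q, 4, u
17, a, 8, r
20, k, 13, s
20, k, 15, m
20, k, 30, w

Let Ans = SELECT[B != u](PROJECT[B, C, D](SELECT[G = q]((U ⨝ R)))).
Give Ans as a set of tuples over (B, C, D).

{(t, p, 12), (t, q, 12), (t, r, 12), (t, t, 12), (y, p, 12), (y, q, 12), (y, r, 12), (y, t, 12)}

U ⋈ R (natural join on G, D): {(k, 38, y, 20, x, 13, s), (k, 38, y, 20, x, 15, m), (k, 38, y, 20, x, 30, w), (q, 11, k, 12, q, 25, t), (q, 11, k, 12, q, 28, t), (q, 11, k, 12, q, 36, t), (q, 11, k, 12, q, 37, y), (q, 11, k, 12, q, 4, u), (q, 15, q, 12, r, 25, t), (q, 15, q, 12, r, 28, t), (q, 15, q, 12, r, 36, t), (q, 15, q, 12, r, 37, y), (q, 15, q, 12, r, 4, u), (q, 24, b, 12, p, 25, t), (q, 24, b, 12, p, 28, t), (q, 24, b, 12, p, 36, t), (q, 24, b, 12, p, 37, y), (q, 24, b, 12, p, 4, u), (q, 26, p, 12, t, 25, t), (q, 26, p, 12, t, 28, t), (q, 26, p, 12, t, 36, t), (q, 26, p, 12, t, 37, y), (q, 26, p, 12, t, 4, u)}
σ[G = q]: keep tuples satisfying G = q → {(q, 11, k, 12, q, 25, t), (q, 11, k, 12, q, 28, t), (q, 11, k, 12, q, 36, t), (q, 11, k, 12, q, 37, y), (q, 11, k, 12, q, 4, u), (q, 15, q, 12, r, 25, t), (q, 15, q, 12, r, 28, t), (q, 15, q, 12, r, 36, t), (q, 15, q, 12, r, 37, y), (q, 15, q, 12, r, 4, u), (q, 24, b, 12, p, 25, t), (q, 24, b, 12, p, 28, t), (q, 24, b, 12, p, 36, t), (q, 24, b, 12, p, 37, y), (q, 24, b, 12, p, 4, u), (q, 26, p, 12, t, 25, t), (q, 26, p, 12, t, 28, t), (q, 26, p, 12, t, 36, t), (q, 26, p, 12, t, 37, y), (q, 26, p, 12, t, 4, u)}
π[B, C, D]: project onto (B, C, D) (8 duplicate(s) eliminated) → {(t, p, 12), (t, q, 12), (t, r, 12), (t, t, 12), (u, p, 12), (u, q, 12), (u, r, 12), (u, t, 12), (y, p, 12), (y, q, 12), (y, r, 12), (y, t, 12)}
σ[B != u]: keep tuples satisfying B != u → {(t, p, 12), (t, q, 12), (t, r, 12), (t, t, 12), (y, p, 12), (y, q, 12), (y, r, 12), (y, t, 12)}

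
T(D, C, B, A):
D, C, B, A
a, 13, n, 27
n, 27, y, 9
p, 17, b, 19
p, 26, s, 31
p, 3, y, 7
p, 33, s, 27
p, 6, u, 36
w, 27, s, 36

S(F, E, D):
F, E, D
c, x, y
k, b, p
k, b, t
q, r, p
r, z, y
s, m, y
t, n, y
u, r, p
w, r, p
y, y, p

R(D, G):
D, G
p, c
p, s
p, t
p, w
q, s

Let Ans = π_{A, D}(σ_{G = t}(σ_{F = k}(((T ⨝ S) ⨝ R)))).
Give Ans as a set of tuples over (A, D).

{(19, p), (27, p), (31, p), (36, p), (7, p)}

Joining T and S on D yields {(p, 17, b, 19, k, b), (p, 17, b, 19, q, r), (p, 17, b, 19, u, r), (p, 17, b, 19, w, r), (p, 17, b, 19, y, y), (p, 26, s, 31, k, b), (p, 26, s, 31, q, r), (p, 26, s, 31, u, r), (p, 26, s, 31, w, r), (p, 26, s, 31, y, y), (p, 3, y, 7, k, b), (p, 3, y, 7, q, r), (p, 3, y, 7, u, r), (p, 3, y, 7, w, r), (p, 3, y, 7, y, y), (p, 33, s, 27, k, b), (p, 33, s, 27, q, r), (p, 33, s, 27, u, r), (p, 33, s, 27, w, r), (p, 33, s, 27, y, y), (p, 6, u, 36, k, b), (p, 6, u, 36, q, r), (p, 6, u, 36, u, r), (p, 6, u, 36, w, r), (p, 6, u, 36, y, y)}.
Joining (T ⨝ S) and R on D yields {(p, 17, b, 19, k, b, c), (p, 17, b, 19, k, b, s), (p, 17, b, 19, k, b, t), (p, 17, b, 19, k, b, w), (p, 17, b, 19, q, r, c), (p, 17, b, 19, q, r, s), (p, 17, b, 19, q, r, t), (p, 17, b, 19, q, r, w), (p, 17, b, 19, u, r, c), (p, 17, b, 19, u, r, s), (p, 17, b, 19, u, r, t), (p, 17, b, 19, u, r, w), (p, 17, b, 19, w, r, c), (p, 17, b, 19, w, r, s), (p, 17, b, 19, w, r, t), (p, 17, b, 19, w, r, w), (p, 17, b, 19, y, y, c), (p, 17, b, 19, y, y, s), (p, 17, b, 19, y, y, t), (p, 17, b, 19, y, y, w), (p, 26, s, 31, k, b, c), (p, 26, s, 31, k, b, s), (p, 26, s, 31, k, b, t), (p, 26, s, 31, k, b, w), (p, 26, s, 31, q, r, c), (p, 26, s, 31, q, r, s), (p, 26, s, 31, q, r, t), (p, 26, s, 31, q, r, w), (p, 26, s, 31, u, r, c), (p, 26, s, 31, u, r, s), (p, 26, s, 31, u, r, t), (p, 26, s, 31, u, r, w), (p, 26, s, 31, w, r, c), (p, 26, s, 31, w, r, s), (p, 26, s, 31, w, r, t), (p, 26, s, 31, w, r, w), (p, 26, s, 31, y, y, c), (p, 26, s, 31, y, y, s), (p, 26, s, 31, y, y, t), (p, 26, s, 31, y, y, w), (p, 3, y, 7, k, b, c), (p, 3, y, 7, k, b, s), (p, 3, y, 7, k, b, t), (p, 3, y, 7, k, b, w), (p, 3, y, 7, q, r, c), (p, 3, y, 7, q, r, s), (p, 3, y, 7, q, r, t), (p, 3, y, 7, q, r, w), (p, 3, y, 7, u, r, c), (p, 3, y, 7, u, r, s), (p, 3, y, 7, u, r, t), (p, 3, y, 7, u, r, w), (p, 3, y, 7, w, r, c), (p, 3, y, 7, w, r, s), (p, 3, y, 7, w, r, t), (p, 3, y, 7, w, r, w), (p, 3, y, 7, y, y, c), (p, 3, y, 7, y, y, s), (p, 3, y, 7, y, y, t), (p, 3, y, 7, y, y, w), (p, 33, s, 27, k, b, c), (p, 33, s, 27, k, b, s), (p, 33, s, 27, k, b, t), (p, 33, s, 27, k, b, w), (p, 33, s, 27, q, r, c), (p, 33, s, 27, q, r, s), (p, 33, s, 27, q, r, t), (p, 33, s, 27, q, r, w), (p, 33, s, 27, u, r, c), (p, 33, s, 27, u, r, s), (p, 33, s, 27, u, r, t), (p, 33, s, 27, u, r, w), (p, 33, s, 27, w, r, c), (p, 33, s, 27, w, r, s), (p, 33, s, 27, w, r, t), (p, 33, s, 27, w, r, w), (p, 33, s, 27, y, y, c), (p, 33, s, 27, y, y, s), (p, 33, s, 27, y, y, t), (p, 33, s, 27, y, y, w), (p, 6, u, 36, k, b, c), (p, 6, u, 36, k, b, s), (p, 6, u, 36, k, b, t), (p, 6, u, 36, k, b, w), (p, 6, u, 36, q, r, c), (p, 6, u, 36, q, r, s), (p, 6, u, 36, q, r, t), (p, 6, u, 36, q, r, w), (p, 6, u, 36, u, r, c), (p, 6, u, 36, u, r, s), (p, 6, u, 36, u, r, t), (p, 6, u, 36, u, r, w), (p, 6, u, 36, w, r, c), (p, 6, u, 36, w, r, s), (p, 6, u, 36, w, r, t), (p, 6, u, 36, w, r, w), (p, 6, u, 36, y, y, c), (p, 6, u, 36, y, y, s), (p, 6, u, 36, y, y, t), (p, 6, u, 36, y, y, w)}.
Apply σ_{F = k}; surviving tuples: {(p, 17, b, 19, k, b, c), (p, 17, b, 19, k, b, s), (p, 17, b, 19, k, b, t), (p, 17, b, 19, k, b, w), (p, 26, s, 31, k, b, c), (p, 26, s, 31, k, b, s), (p, 26, s, 31, k, b, t), (p, 26, s, 31, k, b, w), (p, 3, y, 7, k, b, c), (p, 3, y, 7, k, b, s), (p, 3, y, 7, k, b, t), (p, 3, y, 7, k, b, w), (p, 33, s, 27, k, b, c), (p, 33, s, 27, k, b, s), (p, 33, s, 27, k, b, t), (p, 33, s, 27, k, b, w), (p, 6, u, 36, k, b, c), (p, 6, u, 36, k, b, s), (p, 6, u, 36, k, b, t), (p, 6, u, 36, k, b, w)}
Apply σ_{G = t}; surviving tuples: {(p, 17, b, 19, k, b, t), (p, 26, s, 31, k, b, t), (p, 3, y, 7, k, b, t), (p, 33, s, 27, k, b, t), (p, 6, u, 36, k, b, t)}
Projecting to A, D: {(19, p), (27, p), (31, p), (36, p), (7, p)}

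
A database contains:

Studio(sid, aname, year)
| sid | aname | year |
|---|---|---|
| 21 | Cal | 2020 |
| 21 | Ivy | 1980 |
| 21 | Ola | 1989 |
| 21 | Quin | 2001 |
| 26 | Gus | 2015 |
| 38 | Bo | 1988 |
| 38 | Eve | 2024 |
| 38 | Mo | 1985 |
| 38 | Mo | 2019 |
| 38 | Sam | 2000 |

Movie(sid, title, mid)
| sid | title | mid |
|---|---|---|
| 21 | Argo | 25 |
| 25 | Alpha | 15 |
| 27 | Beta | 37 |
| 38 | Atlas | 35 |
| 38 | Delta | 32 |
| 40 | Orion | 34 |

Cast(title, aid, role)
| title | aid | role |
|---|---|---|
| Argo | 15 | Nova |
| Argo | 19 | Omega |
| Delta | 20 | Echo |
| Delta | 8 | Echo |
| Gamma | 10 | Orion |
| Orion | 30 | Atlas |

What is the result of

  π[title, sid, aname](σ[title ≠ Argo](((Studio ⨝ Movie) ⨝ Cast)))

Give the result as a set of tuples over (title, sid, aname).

Natural join on sid: {(21, Cal, 2020, Argo, 25), (21, Ivy, 1980, Argo, 25), (21, Ola, 1989, Argo, 25), (21, Quin, 2001, Argo, 25), (38, Bo, 1988, Atlas, 35), (38, Bo, 1988, Delta, 32), (38, Eve, 2024, Atlas, 35), (38, Eve, 2024, Delta, 32), (38, Mo, 1985, Atlas, 35), (38, Mo, 1985, Delta, 32), (38, Mo, 2019, Atlas, 35), (38, Mo, 2019, Delta, 32), (38, Sam, 2000, Atlas, 35), (38, Sam, 2000, Delta, 32)}
Natural join on title: {(21, Cal, 2020, Argo, 25, 15, Nova), (21, Cal, 2020, Argo, 25, 19, Omega), (21, Ivy, 1980, Argo, 25, 15, Nova), (21, Ivy, 1980, Argo, 25, 19, Omega), (21, Ola, 1989, Argo, 25, 15, Nova), (21, Ola, 1989, Argo, 25, 19, Omega), (21, Quin, 2001, Argo, 25, 15, Nova), (21, Quin, 2001, Argo, 25, 19, Omega), (38, Bo, 1988, Delta, 32, 20, Echo), (38, Bo, 1988, Delta, 32, 8, Echo), (38, Eve, 2024, Delta, 32, 20, Echo), (38, Eve, 2024, Delta, 32, 8, Echo), (38, Mo, 1985, Delta, 32, 20, Echo), (38, Mo, 1985, Delta, 32, 8, Echo), (38, Mo, 2019, Delta, 32, 20, Echo), (38, Mo, 2019, Delta, 32, 8, Echo), (38, Sam, 2000, Delta, 32, 20, Echo), (38, Sam, 2000, Delta, 32, 8, Echo)}
Apply σ_{title ≠ Argo}; surviving tuples: {(38, Bo, 1988, Delta, 32, 20, Echo), (38, Bo, 1988, Delta, 32, 8, Echo), (38, Eve, 2024, Delta, 32, 20, Echo), (38, Eve, 2024, Delta, 32, 8, Echo), (38, Mo, 1985, Delta, 32, 20, Echo), (38, Mo, 1985, Delta, 32, 8, Echo), (38, Mo, 2019, Delta, 32, 20, Echo), (38, Mo, 2019, Delta, 32, 8, Echo), (38, Sam, 2000, Delta, 32, 20, Echo), (38, Sam, 2000, Delta, 32, 8, Echo)}
Projecting to title, sid, aname (6 duplicate(s) eliminated): {(Delta, 38, Bo), (Delta, 38, Eve), (Delta, 38, Mo), (Delta, 38, Sam)}

{(Delta, 38, Bo), (Delta, 38, Eve), (Delta, 38, Mo), (Delta, 38, Sam)}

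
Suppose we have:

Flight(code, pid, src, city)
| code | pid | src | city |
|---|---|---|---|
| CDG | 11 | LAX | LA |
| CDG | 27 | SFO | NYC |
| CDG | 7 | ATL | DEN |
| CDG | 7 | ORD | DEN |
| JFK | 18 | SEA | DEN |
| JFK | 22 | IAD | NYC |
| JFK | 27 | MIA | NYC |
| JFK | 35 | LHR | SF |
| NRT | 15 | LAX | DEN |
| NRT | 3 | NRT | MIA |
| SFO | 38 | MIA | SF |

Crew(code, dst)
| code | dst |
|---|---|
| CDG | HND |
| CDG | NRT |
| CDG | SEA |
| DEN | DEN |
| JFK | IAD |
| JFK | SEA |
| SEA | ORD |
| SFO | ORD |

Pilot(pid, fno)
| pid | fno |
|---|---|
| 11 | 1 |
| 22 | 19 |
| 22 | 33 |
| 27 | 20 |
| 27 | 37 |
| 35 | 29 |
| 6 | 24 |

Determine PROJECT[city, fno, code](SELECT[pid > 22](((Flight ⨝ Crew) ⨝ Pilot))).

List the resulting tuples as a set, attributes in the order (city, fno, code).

Natural join on code: {(CDG, 11, LAX, LA, HND), (CDG, 11, LAX, LA, NRT), (CDG, 11, LAX, LA, SEA), (CDG, 27, SFO, NYC, HND), (CDG, 27, SFO, NYC, NRT), (CDG, 27, SFO, NYC, SEA), (CDG, 7, ATL, DEN, HND), (CDG, 7, ATL, DEN, NRT), (CDG, 7, ATL, DEN, SEA), (CDG, 7, ORD, DEN, HND), (CDG, 7, ORD, DEN, NRT), (CDG, 7, ORD, DEN, SEA), (JFK, 18, SEA, DEN, IAD), (JFK, 18, SEA, DEN, SEA), (JFK, 22, IAD, NYC, IAD), (JFK, 22, IAD, NYC, SEA), (JFK, 27, MIA, NYC, IAD), (JFK, 27, MIA, NYC, SEA), (JFK, 35, LHR, SF, IAD), (JFK, 35, LHR, SF, SEA), (SFO, 38, MIA, SF, ORD)}
Natural join on pid: {(CDG, 11, LAX, LA, HND, 1), (CDG, 11, LAX, LA, NRT, 1), (CDG, 11, LAX, LA, SEA, 1), (CDG, 27, SFO, NYC, HND, 20), (CDG, 27, SFO, NYC, HND, 37), (CDG, 27, SFO, NYC, NRT, 20), (CDG, 27, SFO, NYC, NRT, 37), (CDG, 27, SFO, NYC, SEA, 20), (CDG, 27, SFO, NYC, SEA, 37), (JFK, 22, IAD, NYC, IAD, 19), (JFK, 22, IAD, NYC, IAD, 33), (JFK, 22, IAD, NYC, SEA, 19), (JFK, 22, IAD, NYC, SEA, 33), (JFK, 27, MIA, NYC, IAD, 20), (JFK, 27, MIA, NYC, IAD, 37), (JFK, 27, MIA, NYC, SEA, 20), (JFK, 27, MIA, NYC, SEA, 37), (JFK, 35, LHR, SF, IAD, 29), (JFK, 35, LHR, SF, SEA, 29)}
Selection pid > 22: {(CDG, 27, SFO, NYC, HND, 20), (CDG, 27, SFO, NYC, HND, 37), (CDG, 27, SFO, NYC, NRT, 20), (CDG, 27, SFO, NYC, NRT, 37), (CDG, 27, SFO, NYC, SEA, 20), (CDG, 27, SFO, NYC, SEA, 37), (JFK, 27, MIA, NYC, IAD, 20), (JFK, 27, MIA, NYC, IAD, 37), (JFK, 27, MIA, NYC, SEA, 20), (JFK, 27, MIA, NYC, SEA, 37), (JFK, 35, LHR, SF, IAD, 29), (JFK, 35, LHR, SF, SEA, 29)}
Projecting to city, fno, code (7 duplicate(s) eliminated): {(NYC, 20, CDG), (NYC, 20, JFK), (NYC, 37, CDG), (NYC, 37, JFK), (SF, 29, JFK)}

{(NYC, 20, CDG), (NYC, 20, JFK), (NYC, 37, CDG), (NYC, 37, JFK), (SF, 29, JFK)}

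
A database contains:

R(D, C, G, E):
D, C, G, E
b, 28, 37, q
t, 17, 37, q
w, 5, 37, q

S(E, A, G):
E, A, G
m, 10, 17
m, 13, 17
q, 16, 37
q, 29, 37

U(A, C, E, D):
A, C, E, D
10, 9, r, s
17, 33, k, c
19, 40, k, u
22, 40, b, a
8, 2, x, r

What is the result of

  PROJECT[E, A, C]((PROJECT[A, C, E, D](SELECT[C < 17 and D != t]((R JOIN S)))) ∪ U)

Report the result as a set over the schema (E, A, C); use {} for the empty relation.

Natural join on G, E: {(b, 28, 37, q, 16), (b, 28, 37, q, 29), (t, 17, 37, q, 16), (t, 17, 37, q, 29), (w, 5, 37, q, 16), (w, 5, 37, q, 29)}
Filtering on C < 17 and D != t leaves {(w, 5, 37, q, 16), (w, 5, 37, q, 29)}.
π_{A, C, E, D} gives {(16, 5, q, w), (29, 5, q, w)}.
Union: {(16, 5, q, w), (29, 5, q, w)} with {(10, 9, r, s), (17, 33, k, c), (19, 40, k, u), (22, 40, b, a), (8, 2, x, r)} → {(10, 9, r, s), (16, 5, q, w), (17, 33, k, c), (19, 40, k, u), (22, 40, b, a), (29, 5, q, w), (8, 2, x, r)}
π_{E, A, C} gives {(b, 22, 40), (k, 17, 33), (k, 19, 40), (q, 16, 5), (q, 29, 5), (r, 10, 9), (x, 8, 2)}.

{(b, 22, 40), (k, 17, 33), (k, 19, 40), (q, 16, 5), (q, 29, 5), (r, 10, 9), (x, 8, 2)}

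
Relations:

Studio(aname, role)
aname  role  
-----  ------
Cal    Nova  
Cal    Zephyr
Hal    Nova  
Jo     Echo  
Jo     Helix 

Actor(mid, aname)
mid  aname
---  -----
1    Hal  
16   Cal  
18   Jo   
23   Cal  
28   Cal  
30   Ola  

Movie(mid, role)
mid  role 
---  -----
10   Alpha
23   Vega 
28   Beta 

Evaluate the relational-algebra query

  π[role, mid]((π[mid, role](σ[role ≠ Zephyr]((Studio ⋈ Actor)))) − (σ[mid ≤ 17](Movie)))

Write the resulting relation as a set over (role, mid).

Joining Studio and Actor on aname yields {(Cal, Nova, 16), (Cal, Nova, 23), (Cal, Nova, 28), (Cal, Zephyr, 16), (Cal, Zephyr, 23), (Cal, Zephyr, 28), (Hal, Nova, 1), (Jo, Echo, 18), (Jo, Helix, 18)}.
σ[role ≠ Zephyr]: keep tuples satisfying role ≠ Zephyr → {(Cal, Nova, 16), (Cal, Nova, 23), (Cal, Nova, 28), (Hal, Nova, 1), (Jo, Echo, 18), (Jo, Helix, 18)}
Projecting to mid, role: {(1, Nova), (16, Nova), (18, Echo), (18, Helix), (23, Nova), (28, Nova)}
σ[mid ≤ 17]: keep tuples satisfying mid ≤ 17 → {(10, Alpha)}
Taking the difference: {(1, Nova), (16, Nova), (18, Echo), (18, Helix), (23, Nova), (28, Nova)}
Projecting to role, mid: {(Echo, 18), (Helix, 18), (Nova, 1), (Nova, 16), (Nova, 23), (Nova, 28)}

{(Echo, 18), (Helix, 18), (Nova, 1), (Nova, 16), (Nova, 23), (Nova, 28)}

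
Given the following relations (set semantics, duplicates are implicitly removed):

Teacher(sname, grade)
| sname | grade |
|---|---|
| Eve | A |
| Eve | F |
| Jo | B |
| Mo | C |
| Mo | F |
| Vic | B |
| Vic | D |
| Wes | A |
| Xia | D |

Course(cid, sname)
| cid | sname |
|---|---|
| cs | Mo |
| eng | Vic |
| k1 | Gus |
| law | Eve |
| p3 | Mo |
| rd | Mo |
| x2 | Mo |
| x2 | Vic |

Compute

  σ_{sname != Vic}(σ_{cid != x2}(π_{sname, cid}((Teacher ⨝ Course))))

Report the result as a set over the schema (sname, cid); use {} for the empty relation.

Natural join on sname: {(Eve, A, law), (Eve, F, law), (Mo, C, cs), (Mo, C, p3), (Mo, C, rd), (Mo, C, x2), (Mo, F, cs), (Mo, F, p3), (Mo, F, rd), (Mo, F, x2), (Vic, B, eng), (Vic, B, x2), (Vic, D, eng), (Vic, D, x2)}
Projecting to sname, cid (7 duplicate(s) eliminated): {(Eve, law), (Mo, cs), (Mo, p3), (Mo, rd), (Mo, x2), (Vic, eng), (Vic, x2)}
Apply σ_{cid != x2}; surviving tuples: {(Eve, law), (Mo, cs), (Mo, p3), (Mo, rd), (Vic, eng)}
Apply σ_{sname != Vic}; surviving tuples: {(Eve, law), (Mo, cs), (Mo, p3), (Mo, rd)}

{(Eve, law), (Mo, cs), (Mo, p3), (Mo, rd)}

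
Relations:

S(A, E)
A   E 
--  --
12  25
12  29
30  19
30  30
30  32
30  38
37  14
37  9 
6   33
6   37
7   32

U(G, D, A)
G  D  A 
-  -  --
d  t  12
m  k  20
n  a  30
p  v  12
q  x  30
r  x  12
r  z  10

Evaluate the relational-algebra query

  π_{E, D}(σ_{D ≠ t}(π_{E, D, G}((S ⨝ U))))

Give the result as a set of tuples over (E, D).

Natural join on A: {(12, 25, d, t), (12, 25, p, v), (12, 25, r, x), (12, 29, d, t), (12, 29, p, v), (12, 29, r, x), (30, 19, n, a), (30, 19, q, x), (30, 30, n, a), (30, 30, q, x), (30, 32, n, a), (30, 32, q, x), (30, 38, n, a), (30, 38, q, x)}
Keep only column(s) E, D, G: {(19, a, n), (19, x, q), (25, t, d), (25, v, p), (25, x, r), (29, t, d), (29, v, p), (29, x, r), (30, a, n), (30, x, q), (32, a, n), (32, x, q), (38, a, n), (38, x, q)}
Apply σ_{D ≠ t}; surviving tuples: {(19, a, n), (19, x, q), (25, v, p), (25, x, r), (29, v, p), (29, x, r), (30, a, n), (30, x, q), (32, a, n), (32, x, q), (38, a, n), (38, x, q)}
Keep only column(s) E, D: {(19, a), (19, x), (25, v), (25, x), (29, v), (29, x), (30, a), (30, x), (32, a), (32, x), (38, a), (38, x)}

{(19, a), (19, x), (25, v), (25, x), (29, v), (29, x), (30, a), (30, x), (32, a), (32, x), (38, a), (38, x)}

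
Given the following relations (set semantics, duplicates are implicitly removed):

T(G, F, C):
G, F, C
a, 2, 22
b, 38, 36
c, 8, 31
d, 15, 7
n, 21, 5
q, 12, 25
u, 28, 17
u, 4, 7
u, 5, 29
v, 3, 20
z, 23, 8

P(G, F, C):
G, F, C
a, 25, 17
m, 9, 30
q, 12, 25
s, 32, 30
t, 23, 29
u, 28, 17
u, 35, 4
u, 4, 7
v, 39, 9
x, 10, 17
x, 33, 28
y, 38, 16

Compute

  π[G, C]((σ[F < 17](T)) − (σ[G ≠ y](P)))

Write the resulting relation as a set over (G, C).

σ[F < 17]: keep tuples satisfying F < 17 → {(a, 2, 22), (c, 8, 31), (d, 15, 7), (q, 12, 25), (u, 4, 7), (u, 5, 29), (v, 3, 20)}
σ[G ≠ y]: keep tuples satisfying G ≠ y → {(a, 25, 17), (m, 9, 30), (q, 12, 25), (s, 32, 30), (t, 23, 29), (u, 28, 17), (u, 35, 4), (u, 4, 7), (v, 39, 9), (x, 10, 17), (x, 33, 28)}
Difference: {(a, 2, 22), (c, 8, 31), (d, 15, 7), (q, 12, 25), (u, 4, 7), (u, 5, 29), (v, 3, 20)} with {(a, 25, 17), (m, 9, 30), (q, 12, 25), (s, 32, 30), (t, 23, 29), (u, 28, 17), (u, 35, 4), (u, 4, 7), (v, 39, 9), (x, 10, 17), (x, 33, 28)} → {(a, 2, 22), (c, 8, 31), (d, 15, 7), (u, 5, 29), (v, 3, 20)}
π[G, C]: project onto (G, C) → {(a, 22), (c, 31), (d, 7), (u, 29), (v, 20)}

{(a, 22), (c, 31), (d, 7), (u, 29), (v, 20)}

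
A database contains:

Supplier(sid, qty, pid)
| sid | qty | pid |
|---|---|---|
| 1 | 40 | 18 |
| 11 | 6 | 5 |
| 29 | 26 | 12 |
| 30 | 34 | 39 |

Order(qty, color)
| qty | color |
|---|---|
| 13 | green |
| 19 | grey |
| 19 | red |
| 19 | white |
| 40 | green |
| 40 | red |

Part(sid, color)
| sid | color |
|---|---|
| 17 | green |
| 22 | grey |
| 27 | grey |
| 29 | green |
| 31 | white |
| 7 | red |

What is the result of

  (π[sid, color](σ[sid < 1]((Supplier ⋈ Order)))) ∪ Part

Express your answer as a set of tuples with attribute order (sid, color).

Natural join on qty: {(1, 40, 18, green), (1, 40, 18, red)}
Selection sid < 1: {}
Keep only column(s) sid, color: {}
Taking the union: {(17, green), (22, grey), (27, grey), (29, green), (31, white), (7, red)}

{(17, green), (22, grey), (27, grey), (29, green), (31, white), (7, red)}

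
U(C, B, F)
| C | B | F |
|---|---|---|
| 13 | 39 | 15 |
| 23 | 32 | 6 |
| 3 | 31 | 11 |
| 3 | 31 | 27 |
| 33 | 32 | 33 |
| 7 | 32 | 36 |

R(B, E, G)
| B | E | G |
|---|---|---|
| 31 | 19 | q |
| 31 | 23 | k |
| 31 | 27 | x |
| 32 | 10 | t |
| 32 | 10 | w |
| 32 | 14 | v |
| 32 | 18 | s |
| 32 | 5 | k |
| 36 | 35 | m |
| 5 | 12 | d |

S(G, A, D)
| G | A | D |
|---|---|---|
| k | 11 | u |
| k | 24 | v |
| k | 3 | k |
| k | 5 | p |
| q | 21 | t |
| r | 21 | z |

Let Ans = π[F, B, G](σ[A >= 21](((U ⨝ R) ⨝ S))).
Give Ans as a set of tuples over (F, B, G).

{(11, 31, k), (11, 31, q), (27, 31, k), (27, 31, q), (33, 32, k), (36, 32, k), (6, 32, k)}

U ⋈ R (natural join on B): {(23, 32, 6, 10, t), (23, 32, 6, 10, w), (23, 32, 6, 14, v), (23, 32, 6, 18, s), (23, 32, 6, 5, k), (3, 31, 11, 19, q), (3, 31, 11, 23, k), (3, 31, 11, 27, x), (3, 31, 27, 19, q), (3, 31, 27, 23, k), (3, 31, 27, 27, x), (33, 32, 33, 10, t), (33, 32, 33, 10, w), (33, 32, 33, 14, v), (33, 32, 33, 18, s), (33, 32, 33, 5, k), (7, 32, 36, 10, t), (7, 32, 36, 10, w), (7, 32, 36, 14, v), (7, 32, 36, 18, s), (7, 32, 36, 5, k)}
(U ⨝ R) ⋈ S (natural join on G): {(23, 32, 6, 5, k, 11, u), (23, 32, 6, 5, k, 24, v), (23, 32, 6, 5, k, 3, k), (23, 32, 6, 5, k, 5, p), (3, 31, 11, 19, q, 21, t), (3, 31, 11, 23, k, 11, u), (3, 31, 11, 23, k, 24, v), (3, 31, 11, 23, k, 3, k), (3, 31, 11, 23, k, 5, p), (3, 31, 27, 19, q, 21, t), (3, 31, 27, 23, k, 11, u), (3, 31, 27, 23, k, 24, v), (3, 31, 27, 23, k, 3, k), (3, 31, 27, 23, k, 5, p), (33, 32, 33, 5, k, 11, u), (33, 32, 33, 5, k, 24, v), (33, 32, 33, 5, k, 3, k), (33, 32, 33, 5, k, 5, p), (7, 32, 36, 5, k, 11, u), (7, 32, 36, 5, k, 24, v), (7, 32, 36, 5, k, 3, k), (7, 32, 36, 5, k, 5, p)}
σ[A >= 21]: keep tuples satisfying A >= 21 → {(23, 32, 6, 5, k, 24, v), (3, 31, 11, 19, q, 21, t), (3, 31, 11, 23, k, 24, v), (3, 31, 27, 19, q, 21, t), (3, 31, 27, 23, k, 24, v), (33, 32, 33, 5, k, 24, v), (7, 32, 36, 5, k, 24, v)}
Projecting to F, B, G: {(11, 31, k), (11, 31, q), (27, 31, k), (27, 31, q), (33, 32, k), (36, 32, k), (6, 32, k)}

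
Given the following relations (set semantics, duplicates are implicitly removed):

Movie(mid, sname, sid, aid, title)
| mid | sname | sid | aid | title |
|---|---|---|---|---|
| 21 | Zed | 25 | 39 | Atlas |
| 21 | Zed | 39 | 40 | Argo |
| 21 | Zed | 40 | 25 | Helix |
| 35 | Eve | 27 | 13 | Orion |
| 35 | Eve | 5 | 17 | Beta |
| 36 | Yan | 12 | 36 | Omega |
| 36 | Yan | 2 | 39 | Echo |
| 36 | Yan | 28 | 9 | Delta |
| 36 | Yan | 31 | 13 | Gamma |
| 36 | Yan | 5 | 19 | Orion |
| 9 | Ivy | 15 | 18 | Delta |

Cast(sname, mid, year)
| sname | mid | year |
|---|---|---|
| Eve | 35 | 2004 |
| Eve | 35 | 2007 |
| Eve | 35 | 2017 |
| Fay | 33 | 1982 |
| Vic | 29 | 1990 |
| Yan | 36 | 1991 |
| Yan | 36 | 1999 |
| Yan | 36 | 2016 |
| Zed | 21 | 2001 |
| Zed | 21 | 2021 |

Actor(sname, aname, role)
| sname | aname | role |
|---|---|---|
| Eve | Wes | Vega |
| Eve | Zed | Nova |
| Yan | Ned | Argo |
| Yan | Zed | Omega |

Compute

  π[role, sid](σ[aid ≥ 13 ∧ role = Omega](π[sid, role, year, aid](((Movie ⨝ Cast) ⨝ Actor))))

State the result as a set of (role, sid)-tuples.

Natural join on mid, sname: {(21, Zed, 25, 39, Atlas, 2001), (21, Zed, 25, 39, Atlas, 2021), (21, Zed, 39, 40, Argo, 2001), (21, Zed, 39, 40, Argo, 2021), (21, Zed, 40, 25, Helix, 2001), (21, Zed, 40, 25, Helix, 2021), (35, Eve, 27, 13, Orion, 2004), (35, Eve, 27, 13, Orion, 2007), (35, Eve, 27, 13, Orion, 2017), (35, Eve, 5, 17, Beta, 2004), (35, Eve, 5, 17, Beta, 2007), (35, Eve, 5, 17, Beta, 2017), (36, Yan, 12, 36, Omega, 1991), (36, Yan, 12, 36, Omega, 1999), (36, Yan, 12, 36, Omega, 2016), (36, Yan, 2, 39, Echo, 1991), (36, Yan, 2, 39, Echo, 1999), (36, Yan, 2, 39, Echo, 2016), (36, Yan, 28, 9, Delta, 1991), (36, Yan, 28, 9, Delta, 1999), (36, Yan, 28, 9, Delta, 2016), (36, Yan, 31, 13, Gamma, 1991), (36, Yan, 31, 13, Gamma, 1999), (36, Yan, 31, 13, Gamma, 2016), (36, Yan, 5, 19, Orion, 1991), (36, Yan, 5, 19, Orion, 1999), (36, Yan, 5, 19, Orion, 2016)}
Natural join on sname: {(35, Eve, 27, 13, Orion, 2004, Wes, Vega), (35, Eve, 27, 13, Orion, 2004, Zed, Nova), (35, Eve, 27, 13, Orion, 2007, Wes, Vega), (35, Eve, 27, 13, Orion, 2007, Zed, Nova), (35, Eve, 27, 13, Orion, 2017, Wes, Vega), (35, Eve, 27, 13, Orion, 2017, Zed, Nova), (35, Eve, 5, 17, Beta, 2004, Wes, Vega), (35, Eve, 5, 17, Beta, 2004, Zed, Nova), (35, Eve, 5, 17, Beta, 2007, Wes, Vega), (35, Eve, 5, 17, Beta, 2007, Zed, Nova), (35, Eve, 5, 17, Beta, 2017, Wes, Vega), (35, Eve, 5, 17, Beta, 2017, Zed, Nova), (36, Yan, 12, 36, Omega, 1991, Ned, Argo), (36, Yan, 12, 36, Omega, 1991, Zed, Omega), (36, Yan, 12, 36, Omega, 1999, Ned, Argo), (36, Yan, 12, 36, Omega, 1999, Zed, Omega), (36, Yan, 12, 36, Omega, 2016, Ned, Argo), (36, Yan, 12, 36, Omega, 2016, Zed, Omega), (36, Yan, 2, 39, Echo, 1991, Ned, Argo), (36, Yan, 2, 39, Echo, 1991, Zed, Omega), (36, Yan, 2, 39, Echo, 1999, Ned, Argo), (36, Yan, 2, 39, Echo, 1999, Zed, Omega), (36, Yan, 2, 39, Echo, 2016, Ned, Argo), (36, Yan, 2, 39, Echo, 2016, Zed, Omega), (36, Yan, 28, 9, Delta, 1991, Ned, Argo), (36, Yan, 28, 9, Delta, 1991, Zed, Omega), (36, Yan, 28, 9, Delta, 1999, Ned, Argo), (36, Yan, 28, 9, Delta, 1999, Zed, Omega), (36, Yan, 28, 9, Delta, 2016, Ned, Argo), (36, Yan, 28, 9, Delta, 2016, Zed, Omega), (36, Yan, 31, 13, Gamma, 1991, Ned, Argo), (36, Yan, 31, 13, Gamma, 1991, Zed, Omega), (36, Yan, 31, 13, Gamma, 1999, Ned, Argo), (36, Yan, 31, 13, Gamma, 1999, Zed, Omega), (36, Yan, 31, 13, Gamma, 2016, Ned, Argo), (36, Yan, 31, 13, Gamma, 2016, Zed, Omega), (36, Yan, 5, 19, Orion, 1991, Ned, Argo), (36, Yan, 5, 19, Orion, 1991, Zed, Omega), (36, Yan, 5, 19, Orion, 1999, Ned, Argo), (36, Yan, 5, 19, Orion, 1999, Zed, Omega), (36, Yan, 5, 19, Orion, 2016, Ned, Argo), (36, Yan, 5, 19, Orion, 2016, Zed, Omega)}
Keep only column(s) sid, role, year, aid: {(12, Argo, 1991, 36), (12, Argo, 1999, 36), (12, Argo, 2016, 36), (12, Omega, 1991, 36), (12, Omega, 1999, 36), (12, Omega, 2016, 36), (2, Argo, 1991, 39), (2, Argo, 1999, 39), (2, Argo, 2016, 39), (2, Omega, 1991, 39), (2, Omega, 1999, 39), (2, Omega, 2016, 39), (27, Nova, 2004, 13), (27, Nova, 2007, 13), (27, Nova, 2017, 13), (27, Vega, 2004, 13), (27, Vega, 2007, 13), (27, Vega, 2017, 13), (28, Argo, 1991, 9), (28, Argo, 1999, 9), (28, Argo, 2016, 9), (28, Omega, 1991, 9), (28, Omega, 1999, 9), (28, Omega, 2016, 9), (31, Argo, 1991, 13), (31, Argo, 1999, 13), (31, Argo, 2016, 13), (31, Omega, 1991, 13), (31, Omega, 1999, 13), (31, Omega, 2016, 13), (5, Argo, 1991, 19), (5, Argo, 1999, 19), (5, Argo, 2016, 19), (5, Nova, 2004, 17), (5, Nova, 2007, 17), (5, Nova, 2017, 17), (5, Omega, 1991, 19), (5, Omega, 1999, 19), (5, Omega, 2016, 19), (5, Vega, 2004, 17), (5, Vega, 2007, 17), (5, Vega, 2017, 17)}
Filtering on aid ≥ 13 ∧ role = Omega leaves {(12, Omega, 1991, 36), (12, Omega, 1999, 36), (12, Omega, 2016, 36), (2, Omega, 1991, 39), (2, Omega, 1999, 39), (2, Omega, 2016, 39), (31, Omega, 1991, 13), (31, Omega, 1999, 13), (31, Omega, 2016, 13), (5, Omega, 1991, 19), (5, Omega, 1999, 19), (5, Omega, 2016, 19)}.
Keep only column(s) role, sid (8 duplicate(s) eliminated): {(Omega, 12), (Omega, 2), (Omega, 31), (Omega, 5)}

{(Omega, 12), (Omega, 2), (Omega, 31), (Omega, 5)}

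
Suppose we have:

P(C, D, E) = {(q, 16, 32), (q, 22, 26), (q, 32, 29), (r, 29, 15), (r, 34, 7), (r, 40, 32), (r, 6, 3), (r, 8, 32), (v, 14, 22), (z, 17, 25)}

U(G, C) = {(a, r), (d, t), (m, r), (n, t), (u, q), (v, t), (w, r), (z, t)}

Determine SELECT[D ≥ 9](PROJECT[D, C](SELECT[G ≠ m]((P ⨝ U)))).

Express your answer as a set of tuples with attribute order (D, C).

{(16, q), (22, q), (29, r), (32, q), (34, r), (40, r)}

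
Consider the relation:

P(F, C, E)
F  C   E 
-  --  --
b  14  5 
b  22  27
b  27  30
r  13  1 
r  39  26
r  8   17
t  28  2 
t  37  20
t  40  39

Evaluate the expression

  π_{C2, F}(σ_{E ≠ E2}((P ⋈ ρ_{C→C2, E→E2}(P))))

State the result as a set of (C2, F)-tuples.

{(13, r), (14, b), (22, b), (27, b), (28, t), (37, t), (39, r), (40, t), (8, r)}

ρ[C→C2, E→E2]: schema becomes (F, C2, E2); tuples unchanged.
P ⋈ ρ_{C→C2, E→E2}(P) (natural join on F): {(b, 14, 5, 14, 5), (b, 14, 5, 22, 27), (b, 14, 5, 27, 30), (b, 22, 27, 14, 5), (b, 22, 27, 22, 27), (b, 22, 27, 27, 30), (b, 27, 30, 14, 5), (b, 27, 30, 22, 27), (b, 27, 30, 27, 30), (r, 13, 1, 13, 1), (r, 13, 1, 39, 26), (r, 13, 1, 8, 17), (r, 39, 26, 13, 1), (r, 39, 26, 39, 26), (r, 39, 26, 8, 17), (r, 8, 17, 13, 1), (r, 8, 17, 39, 26), (r, 8, 17, 8, 17), (t, 28, 2, 28, 2), (t, 28, 2, 37, 20), (t, 28, 2, 40, 39), (t, 37, 20, 28, 2), (t, 37, 20, 37, 20), (t, 37, 20, 40, 39), (t, 40, 39, 28, 2), (t, 40, 39, 37, 20), (t, 40, 39, 40, 39)}
Selection E ≠ E2: {(b, 14, 5, 22, 27), (b, 14, 5, 27, 30), (b, 22, 27, 14, 5), (b, 22, 27, 27, 30), (b, 27, 30, 14, 5), (b, 27, 30, 22, 27), (r, 13, 1, 39, 26), (r, 13, 1, 8, 17), (r, 39, 26, 13, 1), (r, 39, 26, 8, 17), (r, 8, 17, 13, 1), (r, 8, 17, 39, 26), (t, 28, 2, 37, 20), (t, 28, 2, 40, 39), (t, 37, 20, 28, 2), (t, 37, 20, 40, 39), (t, 40, 39, 28, 2), (t, 40, 39, 37, 20)}
Projecting to C2, F (9 duplicate(s) eliminated): {(13, r), (14, b), (22, b), (27, b), (28, t), (37, t), (39, r), (40, t), (8, r)}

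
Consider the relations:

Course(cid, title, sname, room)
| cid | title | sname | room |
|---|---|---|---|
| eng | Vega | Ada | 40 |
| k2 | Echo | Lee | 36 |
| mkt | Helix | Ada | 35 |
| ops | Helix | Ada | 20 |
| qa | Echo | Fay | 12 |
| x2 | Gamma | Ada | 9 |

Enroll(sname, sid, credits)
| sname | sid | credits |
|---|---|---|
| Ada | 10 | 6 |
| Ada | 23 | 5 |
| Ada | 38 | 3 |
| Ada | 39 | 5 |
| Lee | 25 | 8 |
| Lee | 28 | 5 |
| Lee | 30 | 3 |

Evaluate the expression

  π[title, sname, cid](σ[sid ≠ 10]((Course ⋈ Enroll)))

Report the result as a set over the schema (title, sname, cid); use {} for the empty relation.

{(Echo, Lee, k2), (Gamma, Ada, x2), (Helix, Ada, mkt), (Helix, Ada, ops), (Vega, Ada, eng)}

Natural join on sname: {(eng, Vega, Ada, 40, 10, 6), (eng, Vega, Ada, 40, 23, 5), (eng, Vega, Ada, 40, 38, 3), (eng, Vega, Ada, 40, 39, 5), (k2, Echo, Lee, 36, 25, 8), (k2, Echo, Lee, 36, 28, 5), (k2, Echo, Lee, 36, 30, 3), (mkt, Helix, Ada, 35, 10, 6), (mkt, Helix, Ada, 35, 23, 5), (mkt, Helix, Ada, 35, 38, 3), (mkt, Helix, Ada, 35, 39, 5), (ops, Helix, Ada, 20, 10, 6), (ops, Helix, Ada, 20, 23, 5), (ops, Helix, Ada, 20, 38, 3), (ops, Helix, Ada, 20, 39, 5), (x2, Gamma, Ada, 9, 10, 6), (x2, Gamma, Ada, 9, 23, 5), (x2, Gamma, Ada, 9, 38, 3), (x2, Gamma, Ada, 9, 39, 5)}
σ[sid ≠ 10]: keep tuples satisfying sid ≠ 10 → {(eng, Vega, Ada, 40, 23, 5), (eng, Vega, Ada, 40, 38, 3), (eng, Vega, Ada, 40, 39, 5), (k2, Echo, Lee, 36, 25, 8), (k2, Echo, Lee, 36, 28, 5), (k2, Echo, Lee, 36, 30, 3), (mkt, Helix, Ada, 35, 23, 5), (mkt, Helix, Ada, 35, 38, 3), (mkt, Helix, Ada, 35, 39, 5), (ops, Helix, Ada, 20, 23, 5), (ops, Helix, Ada, 20, 38, 3), (ops, Helix, Ada, 20, 39, 5), (x2, Gamma, Ada, 9, 23, 5), (x2, Gamma, Ada, 9, 38, 3), (x2, Gamma, Ada, 9, 39, 5)}
Keep only column(s) title, sname, cid (10 duplicate(s) eliminated): {(Echo, Lee, k2), (Gamma, Ada, x2), (Helix, Ada, mkt), (Helix, Ada, ops), (Vega, Ada, eng)}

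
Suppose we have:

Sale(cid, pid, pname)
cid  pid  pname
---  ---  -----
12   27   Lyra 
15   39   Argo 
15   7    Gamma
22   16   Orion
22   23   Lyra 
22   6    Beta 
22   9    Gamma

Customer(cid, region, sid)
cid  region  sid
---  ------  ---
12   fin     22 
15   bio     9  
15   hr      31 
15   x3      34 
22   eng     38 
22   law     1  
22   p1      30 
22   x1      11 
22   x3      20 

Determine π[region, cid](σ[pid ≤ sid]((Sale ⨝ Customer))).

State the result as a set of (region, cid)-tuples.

{(bio, 15), (eng, 22), (hr, 15), (p1, 22), (x1, 22), (x3, 15), (x3, 22)}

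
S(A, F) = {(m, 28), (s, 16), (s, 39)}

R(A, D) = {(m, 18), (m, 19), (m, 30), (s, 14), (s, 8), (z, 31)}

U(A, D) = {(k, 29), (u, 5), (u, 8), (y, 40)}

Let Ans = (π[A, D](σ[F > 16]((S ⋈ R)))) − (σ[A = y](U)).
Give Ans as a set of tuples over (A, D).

{(m, 18), (m, 19), (m, 30), (s, 14), (s, 8)}

S ⋈ R (natural join on A): {(m, 28, 18), (m, 28, 19), (m, 28, 30), (s, 16, 14), (s, 16, 8), (s, 39, 14), (s, 39, 8)}
σ[F > 16]: keep tuples satisfying F > 16 → {(m, 28, 18), (m, 28, 19), (m, 28, 30), (s, 39, 14), (s, 39, 8)}
Projecting to A, D: {(m, 18), (m, 19), (m, 30), (s, 14), (s, 8)}
σ[A = y]: keep tuples satisfying A = y → {(y, 40)}
Taking the difference: {(m, 18), (m, 19), (m, 30), (s, 14), (s, 8)}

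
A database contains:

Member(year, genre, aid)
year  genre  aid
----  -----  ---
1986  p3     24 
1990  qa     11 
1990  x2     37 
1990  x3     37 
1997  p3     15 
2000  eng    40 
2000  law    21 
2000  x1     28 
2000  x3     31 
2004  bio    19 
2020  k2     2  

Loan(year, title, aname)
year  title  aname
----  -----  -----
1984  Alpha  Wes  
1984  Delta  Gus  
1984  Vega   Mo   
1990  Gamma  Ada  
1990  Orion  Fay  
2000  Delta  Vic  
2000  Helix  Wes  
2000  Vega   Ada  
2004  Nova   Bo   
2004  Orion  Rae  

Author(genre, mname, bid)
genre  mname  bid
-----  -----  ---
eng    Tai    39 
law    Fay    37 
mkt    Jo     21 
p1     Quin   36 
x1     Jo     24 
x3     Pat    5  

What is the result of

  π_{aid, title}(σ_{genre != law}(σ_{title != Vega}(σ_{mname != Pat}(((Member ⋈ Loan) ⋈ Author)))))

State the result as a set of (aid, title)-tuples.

Joining Member and Loan on year yields {(1990, qa, 11, Gamma, Ada), (1990, qa, 11, Orion, Fay), (1990, x2, 37, Gamma, Ada), (1990, x2, 37, Orion, Fay), (1990, x3, 37, Gamma, Ada), (1990, x3, 37, Orion, Fay), (2000, eng, 40, Delta, Vic), (2000, eng, 40, Helix, Wes), (2000, eng, 40, Vega, Ada), (2000, law, 21, Delta, Vic), (2000, law, 21, Helix, Wes), (2000, law, 21, Vega, Ada), (2000, x1, 28, Delta, Vic), (2000, x1, 28, Helix, Wes), (2000, x1, 28, Vega, Ada), (2000, x3, 31, Delta, Vic), (2000, x3, 31, Helix, Wes), (2000, x3, 31, Vega, Ada), (2004, bio, 19, Nova, Bo), (2004, bio, 19, Orion, Rae)}.
Joining (Member ⋈ Loan) and Author on genre yields {(1990, x3, 37, Gamma, Ada, Pat, 5), (1990, x3, 37, Orion, Fay, Pat, 5), (2000, eng, 40, Delta, Vic, Tai, 39), (2000, eng, 40, Helix, Wes, Tai, 39), (2000, eng, 40, Vega, Ada, Tai, 39), (2000, law, 21, Delta, Vic, Fay, 37), (2000, law, 21, Helix, Wes, Fay, 37), (2000, law, 21, Vega, Ada, Fay, 37), (2000, x1, 28, Delta, Vic, Jo, 24), (2000, x1, 28, Helix, Wes, Jo, 24), (2000, x1, 28, Vega, Ada, Jo, 24), (2000, x3, 31, Delta, Vic, Pat, 5), (2000, x3, 31, Helix, Wes, Pat, 5), (2000, x3, 31, Vega, Ada, Pat, 5)}.
Apply σ_{mname != Pat}; surviving tuples: {(2000, eng, 40, Delta, Vic, Tai, 39), (2000, eng, 40, Helix, Wes, Tai, 39), (2000, eng, 40, Vega, Ada, Tai, 39), (2000, law, 21, Delta, Vic, Fay, 37), (2000, law, 21, Helix, Wes, Fay, 37), (2000, law, 21, Vega, Ada, Fay, 37), (2000, x1, 28, Delta, Vic, Jo, 24), (2000, x1, 28, Helix, Wes, Jo, 24), (2000, x1, 28, Vega, Ada, Jo, 24)}
Apply σ_{title != Vega}; surviving tuples: {(2000, eng, 40, Delta, Vic, Tai, 39), (2000, eng, 40, Helix, Wes, Tai, 39), (2000, law, 21, Delta, Vic, Fay, 37), (2000, law, 21, Helix, Wes, Fay, 37), (2000, x1, 28, Delta, Vic, Jo, 24), (2000, x1, 28, Helix, Wes, Jo, 24)}
Apply σ_{genre != law}; surviving tuples: {(2000, eng, 40, Delta, Vic, Tai, 39), (2000, eng, 40, Helix, Wes, Tai, 39), (2000, x1, 28, Delta, Vic, Jo, 24), (2000, x1, 28, Helix, Wes, Jo, 24)}
π_{aid, title} gives {(28, Delta), (28, Helix), (40, Delta), (40, Helix)}.

{(28, Delta), (28, Helix), (40, Delta), (40, Helix)}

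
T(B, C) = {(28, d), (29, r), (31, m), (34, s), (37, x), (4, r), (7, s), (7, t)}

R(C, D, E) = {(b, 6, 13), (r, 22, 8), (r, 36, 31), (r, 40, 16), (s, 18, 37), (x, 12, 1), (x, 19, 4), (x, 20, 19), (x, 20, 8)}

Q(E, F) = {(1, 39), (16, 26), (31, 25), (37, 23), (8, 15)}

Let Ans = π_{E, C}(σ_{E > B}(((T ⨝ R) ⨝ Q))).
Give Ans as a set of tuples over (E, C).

{(16, r), (31, r), (37, s), (8, r)}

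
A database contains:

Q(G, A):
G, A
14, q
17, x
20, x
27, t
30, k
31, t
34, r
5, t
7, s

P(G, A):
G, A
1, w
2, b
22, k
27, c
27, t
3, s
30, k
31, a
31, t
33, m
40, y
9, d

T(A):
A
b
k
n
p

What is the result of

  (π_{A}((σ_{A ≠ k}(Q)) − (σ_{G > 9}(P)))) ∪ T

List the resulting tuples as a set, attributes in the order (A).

{b, k, n, p, q, r, s, t, x}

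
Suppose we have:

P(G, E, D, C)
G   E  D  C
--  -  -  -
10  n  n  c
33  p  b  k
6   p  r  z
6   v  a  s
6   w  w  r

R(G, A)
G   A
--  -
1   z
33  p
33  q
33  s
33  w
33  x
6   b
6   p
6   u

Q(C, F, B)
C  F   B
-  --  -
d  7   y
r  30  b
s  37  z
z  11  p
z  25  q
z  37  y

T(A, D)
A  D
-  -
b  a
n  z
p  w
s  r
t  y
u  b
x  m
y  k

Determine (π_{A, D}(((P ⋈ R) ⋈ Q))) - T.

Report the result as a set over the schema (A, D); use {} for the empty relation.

{(b, r), (b, w), (p, a), (p, r), (u, a), (u, r), (u, w)}

Natural join on G: {(33, p, b, k, p), (33, p, b, k, q), (33, p, b, k, s), (33, p, b, k, w), (33, p, b, k, x), (6, p, r, z, b), (6, p, r, z, p), (6, p, r, z, u), (6, v, a, s, b), (6, v, a, s, p), (6, v, a, s, u), (6, w, w, r, b), (6, w, w, r, p), (6, w, w, r, u)}
Natural join on C: {(6, p, r, z, b, 11, p), (6, p, r, z, b, 25, q), (6, p, r, z, b, 37, y), (6, p, r, z, p, 11, p), (6, p, r, z, p, 25, q), (6, p, r, z, p, 37, y), (6, p, r, z, u, 11, p), (6, p, r, z, u, 25, q), (6, p, r, z, u, 37, y), (6, v, a, s, b, 37, z), (6, v, a, s, p, 37, z), (6, v, a, s, u, 37, z), (6, w, w, r, b, 30, b), (6, w, w, r, p, 30, b), (6, w, w, r, u, 30, b)}
Projecting to A, D (6 duplicate(s) eliminated): {(b, a), (b, r), (b, w), (p, a), (p, r), (p, w), (u, a), (u, r), (u, w)}
Difference: {(b, a), (b, r), (b, w), (p, a), (p, r), (p, w), (u, a), (u, r), (u, w)} with {(b, a), (n, z), (p, w), (s, r), (t, y), (u, b), (x, m), (y, k)} → {(b, r), (b, w), (p, a), (p, r), (u, a), (u, r), (u, w)}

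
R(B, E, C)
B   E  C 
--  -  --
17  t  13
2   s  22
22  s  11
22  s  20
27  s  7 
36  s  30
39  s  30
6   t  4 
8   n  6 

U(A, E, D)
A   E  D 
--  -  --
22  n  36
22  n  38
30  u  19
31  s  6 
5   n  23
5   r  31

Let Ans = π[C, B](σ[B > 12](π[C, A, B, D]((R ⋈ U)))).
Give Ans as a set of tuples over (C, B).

R ⋈ U (natural join on E): {(2, s, 22, 31, 6), (22, s, 11, 31, 6), (22, s, 20, 31, 6), (27, s, 7, 31, 6), (36, s, 30, 31, 6), (39, s, 30, 31, 6), (8, n, 6, 22, 36), (8, n, 6, 22, 38), (8, n, 6, 5, 23)}
Keep only column(s) C, A, B, D: {(11, 31, 22, 6), (20, 31, 22, 6), (22, 31, 2, 6), (30, 31, 36, 6), (30, 31, 39, 6), (6, 22, 8, 36), (6, 22, 8, 38), (6, 5, 8, 23), (7, 31, 27, 6)}
σ[B > 12]: keep tuples satisfying B > 12 → {(11, 31, 22, 6), (20, 31, 22, 6), (30, 31, 36, 6), (30, 31, 39, 6), (7, 31, 27, 6)}
Keep only column(s) C, B: {(11, 22), (20, 22), (30, 36), (30, 39), (7, 27)}

{(11, 22), (20, 22), (30, 36), (30, 39), (7, 27)}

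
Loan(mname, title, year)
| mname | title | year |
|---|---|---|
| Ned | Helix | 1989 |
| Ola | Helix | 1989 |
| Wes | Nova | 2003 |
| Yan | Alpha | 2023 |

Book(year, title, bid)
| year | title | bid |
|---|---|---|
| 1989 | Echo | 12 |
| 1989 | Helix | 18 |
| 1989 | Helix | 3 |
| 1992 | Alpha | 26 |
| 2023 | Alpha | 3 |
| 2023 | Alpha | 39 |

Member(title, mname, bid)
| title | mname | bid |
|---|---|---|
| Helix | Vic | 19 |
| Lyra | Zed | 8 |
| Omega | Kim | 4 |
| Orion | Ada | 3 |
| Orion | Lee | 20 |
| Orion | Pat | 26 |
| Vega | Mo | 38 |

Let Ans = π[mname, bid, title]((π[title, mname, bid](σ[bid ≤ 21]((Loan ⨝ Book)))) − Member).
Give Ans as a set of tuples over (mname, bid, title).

Joining Loan and Book on title, year yields {(Ned, Helix, 1989, 18), (Ned, Helix, 1989, 3), (Ola, Helix, 1989, 18), (Ola, Helix, 1989, 3), (Yan, Alpha, 2023, 3), (Yan, Alpha, 2023, 39)}.
Filtering on bid ≤ 21 leaves {(Ned, Helix, 1989, 18), (Ned, Helix, 1989, 3), (Ola, Helix, 1989, 18), (Ola, Helix, 1989, 3), (Yan, Alpha, 2023, 3)}.
Projecting to title, mname, bid: {(Alpha, Yan, 3), (Helix, Ned, 18), (Helix, Ned, 3), (Helix, Ola, 18), (Helix, Ola, 3)}
Difference: {(Alpha, Yan, 3), (Helix, Ned, 18), (Helix, Ned, 3), (Helix, Ola, 18), (Helix, Ola, 3)} with {(Helix, Vic, 19), (Lyra, Zed, 8), (Omega, Kim, 4), (Orion, Ada, 3), (Orion, Lee, 20), (Orion, Pat, 26), (Vega, Mo, 38)} → {(Alpha, Yan, 3), (Helix, Ned, 18), (Helix, Ned, 3), (Helix, Ola, 18), (Helix, Ola, 3)}
Projecting to mname, bid, title: {(Ned, 18, Helix), (Ned, 3, Helix), (Ola, 18, Helix), (Ola, 3, Helix), (Yan, 3, Alpha)}

{(Ned, 18, Helix), (Ned, 3, Helix), (Ola, 18, Helix), (Ola, 3, Helix), (Yan, 3, Alpha)}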